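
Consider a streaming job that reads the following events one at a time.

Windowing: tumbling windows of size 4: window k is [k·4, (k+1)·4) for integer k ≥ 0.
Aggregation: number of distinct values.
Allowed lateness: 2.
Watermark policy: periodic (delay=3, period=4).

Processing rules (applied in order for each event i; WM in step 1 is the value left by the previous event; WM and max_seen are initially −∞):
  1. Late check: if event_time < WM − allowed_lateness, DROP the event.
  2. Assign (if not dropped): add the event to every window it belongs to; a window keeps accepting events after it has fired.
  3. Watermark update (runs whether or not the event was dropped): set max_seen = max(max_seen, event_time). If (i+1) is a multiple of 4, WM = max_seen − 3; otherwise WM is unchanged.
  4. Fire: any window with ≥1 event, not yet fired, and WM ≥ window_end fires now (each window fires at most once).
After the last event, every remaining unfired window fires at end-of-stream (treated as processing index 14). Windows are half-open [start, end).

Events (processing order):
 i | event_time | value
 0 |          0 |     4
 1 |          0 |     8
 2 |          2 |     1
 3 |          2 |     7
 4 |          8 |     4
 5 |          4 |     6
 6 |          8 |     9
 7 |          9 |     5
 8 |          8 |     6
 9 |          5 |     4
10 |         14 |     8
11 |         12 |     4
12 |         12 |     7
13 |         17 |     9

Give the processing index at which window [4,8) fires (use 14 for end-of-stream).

11

i=0 t=0 v=4: → [0,4); WM=−∞
i=1 t=0 v=8: → [0,4); WM=−∞
i=2 t=2 v=1: → [0,4); WM=−∞
i=3 t=2 v=7: → [0,4); WM=-1
i=4 t=8 v=4: → [8,12); WM=-1
i=5 t=4 v=6: → [4,8); WM=-1
i=6 t=8 v=9: → [8,12); WM=-1
i=7 t=9 v=5: → [8,12); WM=6; [0,4) fires=4
i=8 t=8 v=6: → [8,12); WM=6
i=9 t=5 v=4: → [4,8); WM=6
i=10 t=14 v=8: → [12,16); WM=6
i=11 t=12 v=4: → [12,16); WM=11; [4,8) fires=2
i=12 t=12 v=7: → [12,16); WM=11
i=13 t=17 v=9: → [16,20); WM=11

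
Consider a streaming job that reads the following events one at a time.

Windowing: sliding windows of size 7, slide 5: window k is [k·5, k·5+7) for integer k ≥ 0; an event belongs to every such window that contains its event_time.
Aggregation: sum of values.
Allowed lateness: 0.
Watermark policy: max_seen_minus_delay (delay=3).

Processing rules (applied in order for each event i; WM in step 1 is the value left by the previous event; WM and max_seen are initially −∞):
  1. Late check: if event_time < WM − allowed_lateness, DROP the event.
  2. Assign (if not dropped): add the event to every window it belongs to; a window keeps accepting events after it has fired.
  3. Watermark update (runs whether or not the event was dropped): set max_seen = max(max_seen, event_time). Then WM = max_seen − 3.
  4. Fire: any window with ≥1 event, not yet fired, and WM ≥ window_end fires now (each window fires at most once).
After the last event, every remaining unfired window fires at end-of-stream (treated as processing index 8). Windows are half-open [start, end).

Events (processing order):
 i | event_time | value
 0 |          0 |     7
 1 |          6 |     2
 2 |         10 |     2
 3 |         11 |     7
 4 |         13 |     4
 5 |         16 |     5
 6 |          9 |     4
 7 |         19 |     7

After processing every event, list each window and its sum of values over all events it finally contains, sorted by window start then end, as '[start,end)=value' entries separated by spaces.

[0,7)=9 [5,12)=11 [10,17)=18 [15,22)=12

i=0 t=0 v=7: → [0,7); WM=-3
i=1 t=6 v=2: → [5,12),[0,7); WM=3
i=2 t=10 v=2: → [10,17),[5,12); WM=7; [0,7) fires=9
i=3 t=11 v=7: → [10,17),[5,12); WM=8
i=4 t=13 v=4: → [10,17); WM=10
i=5 t=16 v=5: → [15,22),[10,17); WM=13; [5,12) fires=11
i=6 t=9 v=4: DROP (t<13-0); WM=13
i=7 t=19 v=7: → [15,22); WM=16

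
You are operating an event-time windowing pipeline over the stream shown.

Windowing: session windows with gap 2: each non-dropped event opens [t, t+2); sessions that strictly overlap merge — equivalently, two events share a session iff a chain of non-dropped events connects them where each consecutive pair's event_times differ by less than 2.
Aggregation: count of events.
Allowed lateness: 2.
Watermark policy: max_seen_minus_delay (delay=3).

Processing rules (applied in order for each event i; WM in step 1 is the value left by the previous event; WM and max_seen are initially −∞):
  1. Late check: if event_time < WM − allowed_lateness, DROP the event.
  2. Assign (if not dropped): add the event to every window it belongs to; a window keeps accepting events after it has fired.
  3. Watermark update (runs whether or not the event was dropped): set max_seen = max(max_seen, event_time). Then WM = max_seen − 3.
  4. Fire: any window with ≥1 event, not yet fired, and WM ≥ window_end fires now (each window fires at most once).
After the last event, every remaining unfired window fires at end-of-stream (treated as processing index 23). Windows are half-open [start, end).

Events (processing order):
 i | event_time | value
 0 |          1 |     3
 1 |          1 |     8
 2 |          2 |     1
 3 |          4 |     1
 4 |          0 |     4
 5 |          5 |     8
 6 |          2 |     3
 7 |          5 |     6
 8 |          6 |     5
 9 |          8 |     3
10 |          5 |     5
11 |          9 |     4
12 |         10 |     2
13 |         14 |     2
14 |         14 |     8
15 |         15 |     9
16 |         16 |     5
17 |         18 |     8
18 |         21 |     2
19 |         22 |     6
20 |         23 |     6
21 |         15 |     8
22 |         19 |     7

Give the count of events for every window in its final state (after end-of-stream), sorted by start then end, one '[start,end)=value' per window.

i=0 t=1 v=3: → [1,3); WM=-2
i=1 t=1 v=8: → [1,3); WM=-2
i=2 t=2 v=1: → [1,4); WM=-1
i=3 t=4 v=1: → [4,6); WM=1
i=4 t=0 v=4: → [0,4); WM=1
i=5 t=5 v=8: → [4,7); WM=2
i=6 t=2 v=3: → [0,4); WM=2
i=7 t=5 v=6: → [4,7); WM=2
i=8 t=6 v=5: → [4,8); WM=3
i=9 t=8 v=3: → [8,10); WM=5
i=10 t=5 v=5: → [4,8); WM=5
i=11 t=9 v=4: → [8,11); WM=6
i=12 t=10 v=2: → [8,12); WM=7
i=13 t=14 v=2: → [14,16); WM=11
i=14 t=14 v=8: → [14,16); WM=11
i=15 t=15 v=9: → [14,17); WM=12
i=16 t=16 v=5: → [14,18); WM=13
i=17 t=18 v=8: → [18,20); WM=15
i=18 t=21 v=2: → [21,23); WM=18
i=19 t=22 v=6: → [21,24); WM=19
i=20 t=23 v=6: → [21,25); WM=20
i=21 t=15 v=8: DROP (t<20-2); WM=20
i=22 t=19 v=7: → [18,21); WM=20

[0,4)=5 [4,8)=5 [8,12)=3 [14,18)=4 [18,21)=2 [21,25)=3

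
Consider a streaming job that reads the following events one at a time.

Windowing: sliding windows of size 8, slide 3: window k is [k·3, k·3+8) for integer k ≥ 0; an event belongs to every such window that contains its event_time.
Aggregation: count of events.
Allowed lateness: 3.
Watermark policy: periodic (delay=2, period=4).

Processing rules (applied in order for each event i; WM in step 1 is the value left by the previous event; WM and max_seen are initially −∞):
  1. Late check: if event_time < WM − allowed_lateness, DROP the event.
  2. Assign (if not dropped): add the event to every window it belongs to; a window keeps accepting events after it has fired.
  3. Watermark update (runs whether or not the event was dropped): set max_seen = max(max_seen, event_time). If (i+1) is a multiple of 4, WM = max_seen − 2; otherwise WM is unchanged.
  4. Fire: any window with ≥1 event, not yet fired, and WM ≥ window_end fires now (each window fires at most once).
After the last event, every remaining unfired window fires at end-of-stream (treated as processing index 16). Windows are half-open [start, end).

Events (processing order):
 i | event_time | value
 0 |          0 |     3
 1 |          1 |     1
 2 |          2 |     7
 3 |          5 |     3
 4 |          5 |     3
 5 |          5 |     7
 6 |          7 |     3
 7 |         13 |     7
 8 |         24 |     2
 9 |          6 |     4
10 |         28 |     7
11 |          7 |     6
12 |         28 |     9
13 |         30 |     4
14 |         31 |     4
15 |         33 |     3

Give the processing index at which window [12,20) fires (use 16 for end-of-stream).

11

i=0 t=0 v=3: → [0,8); WM=−∞
i=1 t=1 v=1: → [0,8); WM=−∞
i=2 t=2 v=7: → [0,8); WM=−∞
i=3 t=5 v=3: → [3,11),[0,8); WM=3
i=4 t=5 v=3: → [3,11),[0,8); WM=3
i=5 t=5 v=7: → [3,11),[0,8); WM=3
i=6 t=7 v=3: → [6,14),[3,11),[0,8); WM=3
i=7 t=13 v=7: → [12,20),[9,17),[6,14); WM=11; [0,8) fires=7 [3,11) fires=4
i=8 t=24 v=2: → [24,32),[21,29),[18,26); WM=11
i=9 t=6 v=4: DROP (t<11-3); WM=11
i=10 t=28 v=7: → [27,35),[24,32),[21,29); WM=11
i=11 t=7 v=6: DROP (t<11-3); WM=26; [6,14) fires=2 [9,17) fires=1 [12,20) fires=1 [18,26) fires=1
i=12 t=28 v=9: → [27,35),[24,32),[21,29); WM=26
i=13 t=30 v=4: → [30,38),[27,35),[24,32); WM=26
i=14 t=31 v=4: → [30,38),[27,35),[24,32); WM=26
i=15 t=33 v=3: → [33,41),[30,38),[27,35); WM=31; [21,29) fires=3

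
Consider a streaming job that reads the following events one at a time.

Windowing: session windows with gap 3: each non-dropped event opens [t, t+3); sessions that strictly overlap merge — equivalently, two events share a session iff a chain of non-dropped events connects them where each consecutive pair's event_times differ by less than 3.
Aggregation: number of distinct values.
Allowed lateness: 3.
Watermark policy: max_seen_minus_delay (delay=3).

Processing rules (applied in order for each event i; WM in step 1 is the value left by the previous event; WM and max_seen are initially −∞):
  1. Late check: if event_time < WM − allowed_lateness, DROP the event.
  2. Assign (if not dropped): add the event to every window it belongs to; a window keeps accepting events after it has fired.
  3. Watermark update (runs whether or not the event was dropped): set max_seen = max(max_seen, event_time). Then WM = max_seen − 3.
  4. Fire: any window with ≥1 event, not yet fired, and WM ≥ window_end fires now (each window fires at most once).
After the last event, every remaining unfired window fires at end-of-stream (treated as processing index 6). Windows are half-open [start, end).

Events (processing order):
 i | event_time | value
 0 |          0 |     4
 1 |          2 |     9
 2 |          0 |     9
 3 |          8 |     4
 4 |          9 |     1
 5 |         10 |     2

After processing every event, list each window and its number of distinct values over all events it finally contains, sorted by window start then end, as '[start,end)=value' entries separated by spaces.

i=0 t=0 v=4: → [0,3); WM=-3
i=1 t=2 v=9: → [0,5); WM=-1
i=2 t=0 v=9: → [0,5); WM=-1
i=3 t=8 v=4: → [8,11); WM=5
i=4 t=9 v=1: → [8,12); WM=6
i=5 t=10 v=2: → [8,13); WM=7

[0,5)=2 [8,13)=3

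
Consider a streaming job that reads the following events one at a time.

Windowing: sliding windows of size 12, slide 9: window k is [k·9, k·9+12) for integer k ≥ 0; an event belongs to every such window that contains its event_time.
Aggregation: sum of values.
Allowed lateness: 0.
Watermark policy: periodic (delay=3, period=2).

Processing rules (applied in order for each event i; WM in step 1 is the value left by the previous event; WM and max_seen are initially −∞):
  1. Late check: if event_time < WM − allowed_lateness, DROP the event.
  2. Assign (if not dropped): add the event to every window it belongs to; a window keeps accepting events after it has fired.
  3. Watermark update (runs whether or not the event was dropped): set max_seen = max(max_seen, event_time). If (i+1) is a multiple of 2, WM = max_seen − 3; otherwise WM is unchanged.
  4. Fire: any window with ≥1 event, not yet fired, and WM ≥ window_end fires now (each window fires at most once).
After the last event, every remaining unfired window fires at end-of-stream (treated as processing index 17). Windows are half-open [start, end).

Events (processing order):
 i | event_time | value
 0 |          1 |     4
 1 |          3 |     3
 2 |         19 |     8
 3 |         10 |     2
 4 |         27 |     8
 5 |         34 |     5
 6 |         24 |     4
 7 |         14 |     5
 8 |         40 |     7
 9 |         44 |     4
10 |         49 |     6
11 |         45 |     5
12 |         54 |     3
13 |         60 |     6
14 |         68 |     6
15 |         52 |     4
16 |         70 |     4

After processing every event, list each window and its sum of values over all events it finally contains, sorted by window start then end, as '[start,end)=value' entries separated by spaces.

[0,12)=9 [9,21)=10 [18,30)=16 [27,39)=13 [36,48)=16 [45,57)=14 [54,66)=9 [63,75)=10

i=0 t=1 v=4: → [0,12); WM=−∞
i=1 t=3 v=3: → [0,12); WM=0
i=2 t=19 v=8: → [18,30),[9,21); WM=0
i=3 t=10 v=2: → [9,21),[0,12); WM=16; [0,12) fires=9
i=4 t=27 v=8: → [27,39),[18,30); WM=16
i=5 t=34 v=5: → [27,39); WM=31; [9,21) fires=10 [18,30) fires=16
i=6 t=24 v=4: DROP (t<31-0); WM=31
i=7 t=14 v=5: DROP (t<31-0); WM=31
i=8 t=40 v=7: → [36,48); WM=31
i=9 t=44 v=4: → [36,48); WM=41; [27,39) fires=13
i=10 t=49 v=6: → [45,57); WM=41
i=11 t=45 v=5: → [45,57),[36,48); WM=46
i=12 t=54 v=3: → [54,66),[45,57); WM=46
i=13 t=60 v=6: → [54,66); WM=57; [36,48) fires=16 [45,57) fires=14
i=14 t=68 v=6: → [63,75); WM=57
i=15 t=52 v=4: DROP (t<57-0); WM=65
i=16 t=70 v=4: → [63,75); WM=65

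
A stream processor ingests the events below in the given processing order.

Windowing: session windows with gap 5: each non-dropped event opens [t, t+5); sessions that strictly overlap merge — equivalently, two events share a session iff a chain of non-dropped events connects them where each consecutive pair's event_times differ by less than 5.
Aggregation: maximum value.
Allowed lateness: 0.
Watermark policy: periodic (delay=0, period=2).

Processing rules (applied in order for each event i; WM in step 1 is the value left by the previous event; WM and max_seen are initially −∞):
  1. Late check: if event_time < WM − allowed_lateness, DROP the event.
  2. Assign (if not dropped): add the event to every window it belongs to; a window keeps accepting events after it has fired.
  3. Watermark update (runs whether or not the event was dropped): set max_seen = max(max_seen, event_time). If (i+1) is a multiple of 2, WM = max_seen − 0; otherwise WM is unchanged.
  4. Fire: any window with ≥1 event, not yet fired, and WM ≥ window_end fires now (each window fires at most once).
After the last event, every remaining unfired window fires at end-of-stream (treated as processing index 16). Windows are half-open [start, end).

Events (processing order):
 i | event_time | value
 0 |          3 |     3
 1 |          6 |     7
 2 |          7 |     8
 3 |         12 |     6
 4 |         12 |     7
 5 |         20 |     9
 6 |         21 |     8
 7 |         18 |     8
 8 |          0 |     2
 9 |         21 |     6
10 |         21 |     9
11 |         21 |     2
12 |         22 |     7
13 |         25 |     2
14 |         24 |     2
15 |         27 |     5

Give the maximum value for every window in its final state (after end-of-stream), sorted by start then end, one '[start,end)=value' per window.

[3,12)=8 [12,17)=7 [20,32)=9

i=0 t=3 v=3: → [3,8); WM=−∞
i=1 t=6 v=7: → [3,11); WM=6
i=2 t=7 v=8: → [3,12); WM=6
i=3 t=12 v=6: → [12,17); WM=12
i=4 t=12 v=7: → [12,17); WM=12
i=5 t=20 v=9: → [20,25); WM=20
i=6 t=21 v=8: → [20,26); WM=20
i=7 t=18 v=8: DROP (t<20-0); WM=21
i=8 t=0 v=2: DROP (t<21-0); WM=21
i=9 t=21 v=6: → [20,26); WM=21
i=10 t=21 v=9: → [20,26); WM=21
i=11 t=21 v=2: → [20,26); WM=21
i=12 t=22 v=7: → [20,27); WM=21
i=13 t=25 v=2: → [20,30); WM=25
i=14 t=24 v=2: DROP (t<25-0); WM=25
i=15 t=27 v=5: → [20,32); WM=27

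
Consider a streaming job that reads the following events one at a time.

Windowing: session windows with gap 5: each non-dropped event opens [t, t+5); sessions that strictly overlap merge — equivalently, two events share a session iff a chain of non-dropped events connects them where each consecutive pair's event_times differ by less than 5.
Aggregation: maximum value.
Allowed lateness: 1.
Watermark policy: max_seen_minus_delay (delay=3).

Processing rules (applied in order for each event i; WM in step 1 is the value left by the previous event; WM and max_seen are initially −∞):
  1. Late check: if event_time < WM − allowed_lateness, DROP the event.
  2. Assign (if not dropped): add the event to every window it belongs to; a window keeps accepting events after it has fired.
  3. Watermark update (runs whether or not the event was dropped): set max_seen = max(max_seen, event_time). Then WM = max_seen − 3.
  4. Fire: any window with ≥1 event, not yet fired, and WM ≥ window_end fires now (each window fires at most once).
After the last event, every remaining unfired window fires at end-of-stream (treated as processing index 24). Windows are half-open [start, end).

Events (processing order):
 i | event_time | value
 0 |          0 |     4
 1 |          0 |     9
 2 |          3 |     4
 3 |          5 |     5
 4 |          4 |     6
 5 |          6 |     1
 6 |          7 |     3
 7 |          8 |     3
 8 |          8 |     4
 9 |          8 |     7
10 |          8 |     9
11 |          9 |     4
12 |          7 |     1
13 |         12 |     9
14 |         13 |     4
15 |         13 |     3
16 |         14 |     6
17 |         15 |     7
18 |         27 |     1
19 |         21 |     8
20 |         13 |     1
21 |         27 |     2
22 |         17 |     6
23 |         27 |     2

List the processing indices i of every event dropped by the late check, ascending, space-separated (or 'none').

i=0 t=0 v=4: → [0,5); WM=-3
i=1 t=0 v=9: → [0,5); WM=-3
i=2 t=3 v=4: → [0,8); WM=0
i=3 t=5 v=5: → [0,10); WM=2
i=4 t=4 v=6: → [0,10); WM=2
i=5 t=6 v=1: → [0,11); WM=3
i=6 t=7 v=3: → [0,12); WM=4
i=7 t=8 v=3: → [0,13); WM=5
i=8 t=8 v=4: → [0,13); WM=5
i=9 t=8 v=7: → [0,13); WM=5
i=10 t=8 v=9: → [0,13); WM=5
i=11 t=9 v=4: → [0,14); WM=6
i=12 t=7 v=1: → [0,14); WM=6
i=13 t=12 v=9: → [0,17); WM=9
i=14 t=13 v=4: → [0,18); WM=10
i=15 t=13 v=3: → [0,18); WM=10
i=16 t=14 v=6: → [0,19); WM=11
i=17 t=15 v=7: → [0,20); WM=12
i=18 t=27 v=1: → [27,32); WM=24
i=19 t=21 v=8: DROP (t<24-1); WM=24
i=20 t=13 v=1: DROP (t<24-1); WM=24
i=21 t=27 v=2: → [27,32); WM=24
i=22 t=17 v=6: DROP (t<24-1); WM=24
i=23 t=27 v=2: → [27,32); WM=24

19 20 22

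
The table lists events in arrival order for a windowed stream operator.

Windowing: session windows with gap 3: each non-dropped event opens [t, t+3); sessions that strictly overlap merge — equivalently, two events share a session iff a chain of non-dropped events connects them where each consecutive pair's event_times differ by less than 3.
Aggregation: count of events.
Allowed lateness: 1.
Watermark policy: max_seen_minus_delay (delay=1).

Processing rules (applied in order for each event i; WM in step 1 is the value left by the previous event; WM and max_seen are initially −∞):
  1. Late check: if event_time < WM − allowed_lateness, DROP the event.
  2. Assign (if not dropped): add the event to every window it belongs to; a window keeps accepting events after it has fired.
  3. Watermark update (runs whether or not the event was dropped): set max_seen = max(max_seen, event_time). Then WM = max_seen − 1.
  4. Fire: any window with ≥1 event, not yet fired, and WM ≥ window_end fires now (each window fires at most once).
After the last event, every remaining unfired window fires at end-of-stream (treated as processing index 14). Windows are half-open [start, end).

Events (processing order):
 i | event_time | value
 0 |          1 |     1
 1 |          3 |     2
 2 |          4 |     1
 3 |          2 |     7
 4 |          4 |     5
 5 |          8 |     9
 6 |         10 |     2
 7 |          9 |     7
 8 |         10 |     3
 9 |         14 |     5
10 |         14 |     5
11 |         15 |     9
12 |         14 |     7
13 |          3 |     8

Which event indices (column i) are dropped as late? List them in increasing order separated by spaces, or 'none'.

13

i=0 t=1 v=1: → [1,4); WM=0
i=1 t=3 v=2: → [1,6); WM=2
i=2 t=4 v=1: → [1,7); WM=3
i=3 t=2 v=7: → [1,7); WM=3
i=4 t=4 v=5: → [1,7); WM=3
i=5 t=8 v=9: → [8,11); WM=7
i=6 t=10 v=2: → [8,13); WM=9
i=7 t=9 v=7: → [8,13); WM=9
i=8 t=10 v=3: → [8,13); WM=9
i=9 t=14 v=5: → [14,17); WM=13
i=10 t=14 v=5: → [14,17); WM=13
i=11 t=15 v=9: → [14,18); WM=14
i=12 t=14 v=7: → [14,18); WM=14
i=13 t=3 v=8: DROP (t<14-1); WM=14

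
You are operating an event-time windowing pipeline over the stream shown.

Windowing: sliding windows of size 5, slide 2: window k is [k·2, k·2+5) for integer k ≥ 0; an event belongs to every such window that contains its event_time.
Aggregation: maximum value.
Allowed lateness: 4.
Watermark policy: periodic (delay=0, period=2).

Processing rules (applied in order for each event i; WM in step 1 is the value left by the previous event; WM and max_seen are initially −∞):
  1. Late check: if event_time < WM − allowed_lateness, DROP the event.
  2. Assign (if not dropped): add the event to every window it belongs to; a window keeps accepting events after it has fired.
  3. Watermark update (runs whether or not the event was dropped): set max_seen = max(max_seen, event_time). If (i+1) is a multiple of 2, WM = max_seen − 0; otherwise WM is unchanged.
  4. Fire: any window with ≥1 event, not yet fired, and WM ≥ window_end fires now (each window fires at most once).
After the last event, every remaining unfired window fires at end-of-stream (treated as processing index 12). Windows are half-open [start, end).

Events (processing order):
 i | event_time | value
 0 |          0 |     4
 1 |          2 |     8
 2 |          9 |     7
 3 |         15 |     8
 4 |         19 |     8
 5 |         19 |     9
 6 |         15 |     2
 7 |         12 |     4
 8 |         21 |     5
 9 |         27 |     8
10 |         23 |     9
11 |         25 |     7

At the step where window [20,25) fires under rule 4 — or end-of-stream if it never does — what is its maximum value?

i=0 t=0 v=4: → [0,5); WM=−∞
i=1 t=2 v=8: → [2,7),[0,5); WM=2
i=2 t=9 v=7: → [8,13),[6,11); WM=2
i=3 t=15 v=8: → [14,19),[12,17); WM=15; [0,5) fires=8 [2,7) fires=8 [6,11) fires=7 [8,13) fires=7
i=4 t=19 v=8: → [18,23),[16,21); WM=15
i=5 t=19 v=9: → [18,23),[16,21); WM=19; [12,17) fires=8 [14,19) fires=8
i=6 t=15 v=2: → [14,19),[12,17); WM=19
i=7 t=12 v=4: DROP (t<19-4); WM=19
i=8 t=21 v=5: → [20,25),[18,23); WM=19
i=9 t=27 v=8: → [26,31),[24,29); WM=27; [16,21) fires=9 [18,23) fires=9 [20,25) fires=5
i=10 t=23 v=9: → [22,27),[20,25); WM=27; [22,27) fires=9
i=11 t=25 v=7: → [24,29),[22,27); WM=27

5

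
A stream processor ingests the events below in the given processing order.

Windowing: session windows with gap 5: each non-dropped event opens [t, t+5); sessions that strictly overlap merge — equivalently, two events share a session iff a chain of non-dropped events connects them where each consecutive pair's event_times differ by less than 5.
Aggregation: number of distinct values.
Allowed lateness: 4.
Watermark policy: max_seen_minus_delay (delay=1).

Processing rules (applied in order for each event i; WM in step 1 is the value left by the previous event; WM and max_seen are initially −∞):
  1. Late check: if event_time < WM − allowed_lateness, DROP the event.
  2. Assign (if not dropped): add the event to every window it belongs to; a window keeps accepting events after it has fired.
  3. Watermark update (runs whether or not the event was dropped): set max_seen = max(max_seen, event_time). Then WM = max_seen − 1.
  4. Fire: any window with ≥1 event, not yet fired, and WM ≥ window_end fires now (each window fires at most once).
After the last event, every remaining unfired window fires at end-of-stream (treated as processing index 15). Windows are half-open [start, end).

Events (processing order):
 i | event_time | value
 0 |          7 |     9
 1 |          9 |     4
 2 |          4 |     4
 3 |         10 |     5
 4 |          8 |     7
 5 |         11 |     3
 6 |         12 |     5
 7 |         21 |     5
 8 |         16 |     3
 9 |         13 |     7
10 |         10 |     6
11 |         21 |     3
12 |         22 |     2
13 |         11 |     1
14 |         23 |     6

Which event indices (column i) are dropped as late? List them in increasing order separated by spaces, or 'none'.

9 10 13

i=0 t=7 v=9: → [7,12); WM=6
i=1 t=9 v=4: → [7,14); WM=8
i=2 t=4 v=4: → [4,14); WM=8
i=3 t=10 v=5: → [4,15); WM=9
i=4 t=8 v=7: → [4,15); WM=9
i=5 t=11 v=3: → [4,16); WM=10
i=6 t=12 v=5: → [4,17); WM=11
i=7 t=21 v=5: → [21,26); WM=20
i=8 t=16 v=3: → [4,21); WM=20
i=9 t=13 v=7: DROP (t<20-4); WM=20
i=10 t=10 v=6: DROP (t<20-4); WM=20
i=11 t=21 v=3: → [21,26); WM=20
i=12 t=22 v=2: → [21,27); WM=21
i=13 t=11 v=1: DROP (t<21-4); WM=21
i=14 t=23 v=6: → [21,28); WM=22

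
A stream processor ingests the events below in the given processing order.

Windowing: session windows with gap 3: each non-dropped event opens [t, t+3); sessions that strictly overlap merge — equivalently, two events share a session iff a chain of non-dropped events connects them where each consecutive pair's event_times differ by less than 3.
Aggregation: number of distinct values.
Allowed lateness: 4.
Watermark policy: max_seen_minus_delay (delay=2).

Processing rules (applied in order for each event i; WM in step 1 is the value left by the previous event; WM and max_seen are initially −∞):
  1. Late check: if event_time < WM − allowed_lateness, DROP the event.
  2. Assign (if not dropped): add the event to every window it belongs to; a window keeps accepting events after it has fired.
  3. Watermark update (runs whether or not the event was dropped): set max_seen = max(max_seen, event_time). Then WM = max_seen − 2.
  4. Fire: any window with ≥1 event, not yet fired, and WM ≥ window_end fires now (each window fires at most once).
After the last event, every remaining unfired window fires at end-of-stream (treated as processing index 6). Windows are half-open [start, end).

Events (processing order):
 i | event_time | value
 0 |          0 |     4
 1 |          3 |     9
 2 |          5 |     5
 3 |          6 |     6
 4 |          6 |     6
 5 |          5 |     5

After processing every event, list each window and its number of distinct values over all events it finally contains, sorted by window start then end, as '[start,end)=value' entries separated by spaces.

[0,3)=1 [3,9)=3

i=0 t=0 v=4: → [0,3); WM=-2
i=1 t=3 v=9: → [3,6); WM=1
i=2 t=5 v=5: → [3,8); WM=3
i=3 t=6 v=6: → [3,9); WM=4
i=4 t=6 v=6: → [3,9); WM=4
i=5 t=5 v=5: → [3,9); WM=4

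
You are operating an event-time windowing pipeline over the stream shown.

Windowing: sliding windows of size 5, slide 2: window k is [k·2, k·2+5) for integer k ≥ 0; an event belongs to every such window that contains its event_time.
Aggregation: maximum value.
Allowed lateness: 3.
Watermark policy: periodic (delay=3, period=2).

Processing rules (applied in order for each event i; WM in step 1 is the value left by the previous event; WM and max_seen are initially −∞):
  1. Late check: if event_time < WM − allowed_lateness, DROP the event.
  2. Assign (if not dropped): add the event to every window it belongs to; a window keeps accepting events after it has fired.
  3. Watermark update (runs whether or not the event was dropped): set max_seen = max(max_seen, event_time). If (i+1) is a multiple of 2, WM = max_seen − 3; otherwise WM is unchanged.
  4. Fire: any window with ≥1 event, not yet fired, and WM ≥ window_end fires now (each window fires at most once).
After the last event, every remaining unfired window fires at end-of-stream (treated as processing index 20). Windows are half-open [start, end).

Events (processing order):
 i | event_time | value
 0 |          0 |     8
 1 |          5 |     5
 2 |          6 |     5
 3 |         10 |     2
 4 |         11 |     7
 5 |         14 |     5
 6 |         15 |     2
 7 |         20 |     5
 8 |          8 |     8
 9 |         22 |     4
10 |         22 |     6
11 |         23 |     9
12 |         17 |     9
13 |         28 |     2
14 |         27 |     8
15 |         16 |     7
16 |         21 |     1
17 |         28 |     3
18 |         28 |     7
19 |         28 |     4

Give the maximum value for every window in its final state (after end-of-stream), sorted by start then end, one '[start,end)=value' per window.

i=0 t=0 v=8: → [0,5); WM=−∞
i=1 t=5 v=5: → [4,9),[2,7); WM=2
i=2 t=6 v=5: → [6,11),[4,9),[2,7); WM=2
i=3 t=10 v=2: → [10,15),[8,13),[6,11); WM=7; [0,5) fires=8 [2,7) fires=5
i=4 t=11 v=7: → [10,15),[8,13); WM=7
i=5 t=14 v=5: → [14,19),[12,17),[10,15); WM=11; [4,9) fires=5 [6,11) fires=5
i=6 t=15 v=2: → [14,19),[12,17); WM=11
i=7 t=20 v=5: → [20,25),[18,23),[16,21); WM=17; [8,13) fires=7 [10,15) fires=7 [12,17) fires=5
i=8 t=8 v=8: DROP (t<17-3); WM=17
i=9 t=22 v=4: → [22,27),[20,25),[18,23); WM=19; [14,19) fires=5
i=10 t=22 v=6: → [22,27),[20,25),[18,23); WM=19
i=11 t=23 v=9: → [22,27),[20,25); WM=20
i=12 t=17 v=9: → [16,21),[14,19); WM=20
i=13 t=28 v=2: → [28,33),[26,31),[24,29); WM=25; [16,21) fires=9 [18,23) fires=6 [20,25) fires=9
i=14 t=27 v=8: → [26,31),[24,29); WM=25
i=15 t=16 v=7: DROP (t<25-3); WM=25
i=16 t=21 v=1: DROP (t<25-3); WM=25
i=17 t=28 v=3: → [28,33),[26,31),[24,29); WM=25
i=18 t=28 v=7: → [28,33),[26,31),[24,29); WM=25
i=19 t=28 v=4: → [28,33),[26,31),[24,29); WM=25

[0,5)=8 [2,7)=5 [4,9)=5 [6,11)=5 [8,13)=7 [10,15)=7 [12,17)=5 [14,19)=9 [16,21)=9 [18,23)=6 [20,25)=9 [22,27)=9 [24,29)=8 [26,31)=8 [28,33)=7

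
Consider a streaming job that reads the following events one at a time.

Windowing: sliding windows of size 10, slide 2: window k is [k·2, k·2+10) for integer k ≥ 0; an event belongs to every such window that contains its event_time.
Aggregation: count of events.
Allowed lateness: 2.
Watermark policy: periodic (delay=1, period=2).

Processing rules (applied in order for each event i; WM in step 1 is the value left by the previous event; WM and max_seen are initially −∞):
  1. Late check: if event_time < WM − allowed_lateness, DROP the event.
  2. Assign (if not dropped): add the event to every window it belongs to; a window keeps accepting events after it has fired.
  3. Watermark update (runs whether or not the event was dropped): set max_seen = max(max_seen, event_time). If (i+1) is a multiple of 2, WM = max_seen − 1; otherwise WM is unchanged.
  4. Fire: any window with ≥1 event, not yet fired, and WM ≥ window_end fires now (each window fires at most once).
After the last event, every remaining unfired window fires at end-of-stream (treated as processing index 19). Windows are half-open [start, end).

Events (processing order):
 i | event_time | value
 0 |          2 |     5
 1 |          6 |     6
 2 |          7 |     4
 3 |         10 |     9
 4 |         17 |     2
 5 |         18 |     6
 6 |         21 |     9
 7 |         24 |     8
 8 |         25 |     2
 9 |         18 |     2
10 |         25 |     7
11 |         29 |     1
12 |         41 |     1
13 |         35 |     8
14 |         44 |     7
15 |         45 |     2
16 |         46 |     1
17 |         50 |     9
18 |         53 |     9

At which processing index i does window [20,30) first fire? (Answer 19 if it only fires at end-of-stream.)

i=0 t=2 v=5: → [2,12),[0,10); WM=−∞
i=1 t=6 v=6: → [6,16),[4,14),[2,12),[0,10); WM=5
i=2 t=7 v=4: → [6,16),[4,14),[2,12),[0,10); WM=5
i=3 t=10 v=9: → [10,20),[8,18),[6,16),[4,14),[2,12); WM=9
i=4 t=17 v=2: → [16,26),[14,24),[12,22),[10,20),[8,18); WM=9
i=5 t=18 v=6: → [18,28),[16,26),[14,24),[12,22),[10,20); WM=17; [0,10) fires=3 [2,12) fires=4 [4,14) fires=3 [6,16) fires=3
i=6 t=21 v=9: → [20,30),[18,28),[16,26),[14,24),[12,22); WM=17
i=7 t=24 v=8: → [24,34),[22,32),[20,30),[18,28),[16,26); WM=23; [8,18) fires=2 [10,20) fires=3 [12,22) fires=3
i=8 t=25 v=2: → [24,34),[22,32),[20,30),[18,28),[16,26); WM=23
i=9 t=18 v=2: DROP (t<23-2); WM=24; [14,24) fires=3
i=10 t=25 v=7: → [24,34),[22,32),[20,30),[18,28),[16,26); WM=24
i=11 t=29 v=1: → [28,38),[26,36),[24,34),[22,32),[20,30); WM=28; [16,26) fires=6 [18,28) fires=5
i=12 t=41 v=1: → [40,50),[38,48),[36,46),[34,44),[32,42); WM=28
i=13 t=35 v=8: → [34,44),[32,42),[30,40),[28,38),[26,36); WM=40; [20,30) fires=5 [22,32) fires=4 [24,34) fires=4 [26,36) fires=2 [28,38) fires=2 [30,40) fires=1
i=14 t=44 v=7: → [44,54),[42,52),[40,50),[38,48),[36,46); WM=40
i=15 t=45 v=2: → [44,54),[42,52),[40,50),[38,48),[36,46); WM=44; [32,42) fires=2 [34,44) fires=2
i=16 t=46 v=1: → [46,56),[44,54),[42,52),[40,50),[38,48); WM=44
i=17 t=50 v=9: → [50,60),[48,58),[46,56),[44,54),[42,52); WM=49; [36,46) fires=3 [38,48) fires=4
i=18 t=53 v=9: → [52,62),[50,60),[48,58),[46,56),[44,54); WM=49

13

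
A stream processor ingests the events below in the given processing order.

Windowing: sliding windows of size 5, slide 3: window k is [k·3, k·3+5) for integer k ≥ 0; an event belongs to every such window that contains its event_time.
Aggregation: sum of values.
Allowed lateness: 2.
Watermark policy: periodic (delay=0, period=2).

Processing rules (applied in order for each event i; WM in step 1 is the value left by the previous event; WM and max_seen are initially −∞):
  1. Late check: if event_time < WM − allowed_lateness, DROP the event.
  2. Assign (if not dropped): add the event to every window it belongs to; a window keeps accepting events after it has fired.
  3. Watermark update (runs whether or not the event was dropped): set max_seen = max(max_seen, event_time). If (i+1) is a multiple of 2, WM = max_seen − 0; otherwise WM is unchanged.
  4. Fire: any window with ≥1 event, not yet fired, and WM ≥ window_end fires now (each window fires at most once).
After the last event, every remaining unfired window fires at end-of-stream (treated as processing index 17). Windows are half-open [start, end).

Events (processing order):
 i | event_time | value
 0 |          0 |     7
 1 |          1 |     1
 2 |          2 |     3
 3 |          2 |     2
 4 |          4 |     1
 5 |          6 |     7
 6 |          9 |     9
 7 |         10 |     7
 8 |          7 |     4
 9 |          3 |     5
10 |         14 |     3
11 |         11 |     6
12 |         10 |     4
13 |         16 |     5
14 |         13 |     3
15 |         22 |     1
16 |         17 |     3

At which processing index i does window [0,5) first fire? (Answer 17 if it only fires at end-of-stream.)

5

i=0 t=0 v=7: → [0,5); WM=−∞
i=1 t=1 v=1: → [0,5); WM=1
i=2 t=2 v=3: → [0,5); WM=1
i=3 t=2 v=2: → [0,5); WM=2
i=4 t=4 v=1: → [3,8),[0,5); WM=2
i=5 t=6 v=7: → [6,11),[3,8); WM=6; [0,5) fires=14
i=6 t=9 v=9: → [9,14),[6,11); WM=6
i=7 t=10 v=7: → [9,14),[6,11); WM=10; [3,8) fires=8
i=8 t=7 v=4: DROP (t<10-2); WM=10
i=9 t=3 v=5: DROP (t<10-2); WM=10
i=10 t=14 v=3: → [12,17); WM=10
i=11 t=11 v=6: → [9,14); WM=14; [6,11) fires=23 [9,14) fires=22
i=12 t=10 v=4: DROP (t<14-2); WM=14
i=13 t=16 v=5: → [15,20),[12,17); WM=16
i=14 t=13 v=3: DROP (t<16-2); WM=16
i=15 t=22 v=1: → [21,26),[18,23); WM=22; [12,17) fires=8 [15,20) fires=5
i=16 t=17 v=3: DROP (t<22-2); WM=22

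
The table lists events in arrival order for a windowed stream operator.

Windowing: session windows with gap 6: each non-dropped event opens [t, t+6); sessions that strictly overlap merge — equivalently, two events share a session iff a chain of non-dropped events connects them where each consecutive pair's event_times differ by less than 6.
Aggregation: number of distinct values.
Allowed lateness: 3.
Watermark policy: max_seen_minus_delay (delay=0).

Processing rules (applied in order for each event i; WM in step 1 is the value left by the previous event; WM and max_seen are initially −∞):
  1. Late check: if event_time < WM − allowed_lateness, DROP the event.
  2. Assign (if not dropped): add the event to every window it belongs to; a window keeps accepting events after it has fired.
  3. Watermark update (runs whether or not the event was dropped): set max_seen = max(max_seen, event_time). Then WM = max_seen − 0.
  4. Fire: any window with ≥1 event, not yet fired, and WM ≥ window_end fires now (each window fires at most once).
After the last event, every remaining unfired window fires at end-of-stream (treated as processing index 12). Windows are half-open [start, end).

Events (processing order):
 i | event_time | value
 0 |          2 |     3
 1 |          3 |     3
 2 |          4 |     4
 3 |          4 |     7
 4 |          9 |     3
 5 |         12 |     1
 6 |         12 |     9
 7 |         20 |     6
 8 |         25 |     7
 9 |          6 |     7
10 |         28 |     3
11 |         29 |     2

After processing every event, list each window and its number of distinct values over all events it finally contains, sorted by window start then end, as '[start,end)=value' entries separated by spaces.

i=0 t=2 v=3: → [2,8); WM=2
i=1 t=3 v=3: → [2,9); WM=3
i=2 t=4 v=4: → [2,10); WM=4
i=3 t=4 v=7: → [2,10); WM=4
i=4 t=9 v=3: → [2,15); WM=9
i=5 t=12 v=1: → [2,18); WM=12
i=6 t=12 v=9: → [2,18); WM=12
i=7 t=20 v=6: → [20,26); WM=20
i=8 t=25 v=7: → [20,31); WM=25
i=9 t=6 v=7: DROP (t<25-3); WM=25
i=10 t=28 v=3: → [20,34); WM=28
i=11 t=29 v=2: → [20,35); WM=29

[2,18)=5 [20,35)=4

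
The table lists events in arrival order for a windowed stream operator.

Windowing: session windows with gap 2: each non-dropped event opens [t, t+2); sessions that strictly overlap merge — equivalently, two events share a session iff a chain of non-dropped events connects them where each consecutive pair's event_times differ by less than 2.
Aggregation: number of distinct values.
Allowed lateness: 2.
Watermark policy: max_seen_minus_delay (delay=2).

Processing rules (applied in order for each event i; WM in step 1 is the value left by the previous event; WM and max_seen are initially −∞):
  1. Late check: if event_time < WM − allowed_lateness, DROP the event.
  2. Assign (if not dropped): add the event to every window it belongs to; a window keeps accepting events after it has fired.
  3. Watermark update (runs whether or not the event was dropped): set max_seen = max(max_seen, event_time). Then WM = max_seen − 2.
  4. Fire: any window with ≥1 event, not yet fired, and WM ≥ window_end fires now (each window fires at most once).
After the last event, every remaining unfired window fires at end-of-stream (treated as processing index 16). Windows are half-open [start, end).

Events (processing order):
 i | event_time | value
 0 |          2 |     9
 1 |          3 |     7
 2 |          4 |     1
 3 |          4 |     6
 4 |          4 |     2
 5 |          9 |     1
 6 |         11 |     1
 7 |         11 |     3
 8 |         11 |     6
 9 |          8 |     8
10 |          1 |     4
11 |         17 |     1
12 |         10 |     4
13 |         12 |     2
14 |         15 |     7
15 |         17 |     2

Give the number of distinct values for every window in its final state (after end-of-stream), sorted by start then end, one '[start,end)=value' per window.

[2,6)=5 [8,11)=2 [11,13)=3 [15,17)=1 [17,19)=2

i=0 t=2 v=9: → [2,4); WM=0
i=1 t=3 v=7: → [2,5); WM=1
i=2 t=4 v=1: → [2,6); WM=2
i=3 t=4 v=6: → [2,6); WM=2
i=4 t=4 v=2: → [2,6); WM=2
i=5 t=9 v=1: → [9,11); WM=7
i=6 t=11 v=1: → [11,13); WM=9
i=7 t=11 v=3: → [11,13); WM=9
i=8 t=11 v=6: → [11,13); WM=9
i=9 t=8 v=8: → [8,11); WM=9
i=10 t=1 v=4: DROP (t<9-2); WM=9
i=11 t=17 v=1: → [17,19); WM=15
i=12 t=10 v=4: DROP (t<15-2); WM=15
i=13 t=12 v=2: DROP (t<15-2); WM=15
i=14 t=15 v=7: → [15,17); WM=15
i=15 t=17 v=2: → [17,19); WM=15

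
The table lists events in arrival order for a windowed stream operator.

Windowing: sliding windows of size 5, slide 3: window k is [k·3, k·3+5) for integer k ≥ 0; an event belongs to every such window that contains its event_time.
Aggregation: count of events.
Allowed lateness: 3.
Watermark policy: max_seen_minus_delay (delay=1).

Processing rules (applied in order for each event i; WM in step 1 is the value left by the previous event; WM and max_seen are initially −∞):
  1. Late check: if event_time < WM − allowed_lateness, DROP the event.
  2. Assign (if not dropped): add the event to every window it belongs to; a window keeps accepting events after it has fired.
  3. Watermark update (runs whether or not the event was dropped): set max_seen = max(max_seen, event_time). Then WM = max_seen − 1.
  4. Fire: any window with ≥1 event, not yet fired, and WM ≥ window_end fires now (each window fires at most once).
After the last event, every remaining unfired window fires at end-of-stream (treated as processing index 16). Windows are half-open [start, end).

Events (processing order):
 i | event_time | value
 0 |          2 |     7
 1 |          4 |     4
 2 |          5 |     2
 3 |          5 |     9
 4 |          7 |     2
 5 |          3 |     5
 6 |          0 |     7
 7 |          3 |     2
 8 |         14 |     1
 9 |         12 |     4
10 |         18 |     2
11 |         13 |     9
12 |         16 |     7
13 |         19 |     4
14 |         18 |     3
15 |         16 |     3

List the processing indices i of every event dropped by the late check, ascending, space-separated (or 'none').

i=0 t=2 v=7: → [0,5); WM=1
i=1 t=4 v=4: → [3,8),[0,5); WM=3
i=2 t=5 v=2: → [3,8); WM=4
i=3 t=5 v=9: → [3,8); WM=4
i=4 t=7 v=2: → [6,11),[3,8); WM=6; [0,5) fires=2
i=5 t=3 v=5: → [3,8),[0,5); WM=6
i=6 t=0 v=7: DROP (t<6-3); WM=6
i=7 t=3 v=2: → [3,8),[0,5); WM=6
i=8 t=14 v=1: → [12,17); WM=13; [3,8) fires=6 [6,11) fires=1
i=9 t=12 v=4: → [12,17),[9,14); WM=13
i=10 t=18 v=2: → [18,23),[15,20); WM=17; [9,14) fires=1 [12,17) fires=2
i=11 t=13 v=9: DROP (t<17-3); WM=17
i=12 t=16 v=7: → [15,20),[12,17); WM=17
i=13 t=19 v=4: → [18,23),[15,20); WM=18
i=14 t=18 v=3: → [18,23),[15,20); WM=18
i=15 t=16 v=3: → [15,20),[12,17); WM=18

6 11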